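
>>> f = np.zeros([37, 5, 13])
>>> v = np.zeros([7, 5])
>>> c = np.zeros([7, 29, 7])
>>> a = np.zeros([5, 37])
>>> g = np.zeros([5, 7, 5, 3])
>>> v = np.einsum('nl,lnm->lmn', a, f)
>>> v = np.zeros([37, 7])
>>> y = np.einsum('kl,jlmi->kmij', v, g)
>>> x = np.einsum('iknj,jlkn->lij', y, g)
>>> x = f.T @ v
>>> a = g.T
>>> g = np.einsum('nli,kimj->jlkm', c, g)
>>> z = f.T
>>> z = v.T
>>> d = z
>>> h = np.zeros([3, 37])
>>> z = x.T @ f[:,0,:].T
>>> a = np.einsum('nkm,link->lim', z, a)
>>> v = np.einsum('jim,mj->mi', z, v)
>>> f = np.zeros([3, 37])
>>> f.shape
(3, 37)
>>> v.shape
(37, 5)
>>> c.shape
(7, 29, 7)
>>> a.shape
(3, 5, 37)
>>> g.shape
(3, 29, 5, 5)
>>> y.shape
(37, 5, 3, 5)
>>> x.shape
(13, 5, 7)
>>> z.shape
(7, 5, 37)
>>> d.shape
(7, 37)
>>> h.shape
(3, 37)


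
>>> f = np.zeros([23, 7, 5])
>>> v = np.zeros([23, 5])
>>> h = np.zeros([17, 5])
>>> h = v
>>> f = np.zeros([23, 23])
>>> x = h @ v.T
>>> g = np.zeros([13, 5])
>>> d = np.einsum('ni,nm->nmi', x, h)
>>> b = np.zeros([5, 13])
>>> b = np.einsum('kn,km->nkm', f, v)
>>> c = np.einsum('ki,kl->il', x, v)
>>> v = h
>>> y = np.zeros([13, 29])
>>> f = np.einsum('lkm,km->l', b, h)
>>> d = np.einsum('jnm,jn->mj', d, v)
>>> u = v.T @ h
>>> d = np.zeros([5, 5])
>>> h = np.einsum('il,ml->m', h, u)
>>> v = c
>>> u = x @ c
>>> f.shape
(23,)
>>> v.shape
(23, 5)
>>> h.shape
(5,)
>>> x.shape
(23, 23)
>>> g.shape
(13, 5)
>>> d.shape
(5, 5)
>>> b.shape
(23, 23, 5)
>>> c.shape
(23, 5)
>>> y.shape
(13, 29)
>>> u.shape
(23, 5)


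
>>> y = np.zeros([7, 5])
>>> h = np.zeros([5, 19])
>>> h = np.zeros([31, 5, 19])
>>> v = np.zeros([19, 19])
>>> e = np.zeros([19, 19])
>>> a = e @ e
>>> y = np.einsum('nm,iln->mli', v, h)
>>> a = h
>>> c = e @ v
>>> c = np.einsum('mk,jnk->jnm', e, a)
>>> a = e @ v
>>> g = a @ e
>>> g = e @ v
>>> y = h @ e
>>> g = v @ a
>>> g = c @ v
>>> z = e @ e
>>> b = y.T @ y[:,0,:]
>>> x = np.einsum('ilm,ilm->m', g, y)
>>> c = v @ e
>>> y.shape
(31, 5, 19)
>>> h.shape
(31, 5, 19)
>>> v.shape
(19, 19)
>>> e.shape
(19, 19)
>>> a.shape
(19, 19)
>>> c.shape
(19, 19)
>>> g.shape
(31, 5, 19)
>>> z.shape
(19, 19)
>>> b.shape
(19, 5, 19)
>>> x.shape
(19,)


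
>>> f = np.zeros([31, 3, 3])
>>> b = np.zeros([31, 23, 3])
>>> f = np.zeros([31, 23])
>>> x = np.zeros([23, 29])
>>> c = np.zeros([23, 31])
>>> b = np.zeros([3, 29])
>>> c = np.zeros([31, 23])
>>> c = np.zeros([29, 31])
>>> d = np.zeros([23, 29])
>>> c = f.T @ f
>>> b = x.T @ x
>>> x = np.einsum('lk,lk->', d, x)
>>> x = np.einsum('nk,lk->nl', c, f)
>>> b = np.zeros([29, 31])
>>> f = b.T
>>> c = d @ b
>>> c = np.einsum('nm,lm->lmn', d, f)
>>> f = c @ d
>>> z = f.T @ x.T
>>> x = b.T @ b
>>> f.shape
(31, 29, 29)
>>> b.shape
(29, 31)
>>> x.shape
(31, 31)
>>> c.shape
(31, 29, 23)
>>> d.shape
(23, 29)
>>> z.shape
(29, 29, 23)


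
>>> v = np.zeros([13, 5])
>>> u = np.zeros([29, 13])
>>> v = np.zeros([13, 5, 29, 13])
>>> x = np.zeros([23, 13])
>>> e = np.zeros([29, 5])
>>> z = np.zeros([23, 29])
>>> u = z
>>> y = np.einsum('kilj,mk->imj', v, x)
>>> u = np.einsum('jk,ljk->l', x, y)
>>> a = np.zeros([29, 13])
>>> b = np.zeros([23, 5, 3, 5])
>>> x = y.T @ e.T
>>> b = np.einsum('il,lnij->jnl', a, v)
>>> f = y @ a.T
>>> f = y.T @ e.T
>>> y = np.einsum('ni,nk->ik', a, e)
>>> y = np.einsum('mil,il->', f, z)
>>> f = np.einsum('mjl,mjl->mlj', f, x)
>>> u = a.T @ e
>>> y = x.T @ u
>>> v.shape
(13, 5, 29, 13)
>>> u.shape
(13, 5)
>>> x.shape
(13, 23, 29)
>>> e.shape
(29, 5)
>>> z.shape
(23, 29)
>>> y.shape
(29, 23, 5)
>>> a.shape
(29, 13)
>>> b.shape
(13, 5, 13)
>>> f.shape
(13, 29, 23)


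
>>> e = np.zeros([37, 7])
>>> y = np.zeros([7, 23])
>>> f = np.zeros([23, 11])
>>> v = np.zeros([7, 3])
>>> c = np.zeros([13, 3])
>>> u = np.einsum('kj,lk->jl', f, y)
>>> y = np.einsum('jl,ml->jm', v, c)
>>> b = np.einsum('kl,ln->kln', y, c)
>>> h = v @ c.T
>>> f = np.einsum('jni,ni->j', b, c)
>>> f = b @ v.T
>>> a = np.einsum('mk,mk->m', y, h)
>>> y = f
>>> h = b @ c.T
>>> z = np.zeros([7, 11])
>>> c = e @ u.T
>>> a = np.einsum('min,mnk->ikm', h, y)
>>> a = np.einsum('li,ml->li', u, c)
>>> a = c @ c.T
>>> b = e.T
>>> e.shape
(37, 7)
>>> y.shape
(7, 13, 7)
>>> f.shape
(7, 13, 7)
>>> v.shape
(7, 3)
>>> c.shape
(37, 11)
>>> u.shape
(11, 7)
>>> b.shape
(7, 37)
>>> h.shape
(7, 13, 13)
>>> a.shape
(37, 37)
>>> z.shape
(7, 11)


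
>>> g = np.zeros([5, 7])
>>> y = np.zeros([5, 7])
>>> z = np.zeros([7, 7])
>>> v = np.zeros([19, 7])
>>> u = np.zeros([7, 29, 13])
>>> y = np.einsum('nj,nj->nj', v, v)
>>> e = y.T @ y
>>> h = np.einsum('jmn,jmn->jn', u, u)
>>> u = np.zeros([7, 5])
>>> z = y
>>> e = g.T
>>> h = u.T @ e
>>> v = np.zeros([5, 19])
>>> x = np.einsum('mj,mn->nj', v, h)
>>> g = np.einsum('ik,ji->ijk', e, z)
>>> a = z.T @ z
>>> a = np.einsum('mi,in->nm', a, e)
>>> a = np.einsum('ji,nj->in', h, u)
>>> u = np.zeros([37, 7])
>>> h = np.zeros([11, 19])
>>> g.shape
(7, 19, 5)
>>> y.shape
(19, 7)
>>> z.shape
(19, 7)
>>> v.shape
(5, 19)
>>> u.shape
(37, 7)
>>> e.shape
(7, 5)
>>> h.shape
(11, 19)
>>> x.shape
(5, 19)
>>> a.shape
(5, 7)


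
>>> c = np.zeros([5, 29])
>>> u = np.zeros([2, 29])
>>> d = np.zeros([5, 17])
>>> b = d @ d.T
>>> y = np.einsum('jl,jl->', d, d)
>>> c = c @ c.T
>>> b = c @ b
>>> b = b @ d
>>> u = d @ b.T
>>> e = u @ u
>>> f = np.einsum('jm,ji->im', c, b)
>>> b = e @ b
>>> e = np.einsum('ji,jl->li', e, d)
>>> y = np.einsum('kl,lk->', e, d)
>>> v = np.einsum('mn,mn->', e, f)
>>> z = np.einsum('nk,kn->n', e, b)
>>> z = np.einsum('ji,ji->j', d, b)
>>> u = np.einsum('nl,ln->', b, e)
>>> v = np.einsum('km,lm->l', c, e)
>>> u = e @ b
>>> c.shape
(5, 5)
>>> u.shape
(17, 17)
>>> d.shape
(5, 17)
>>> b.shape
(5, 17)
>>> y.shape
()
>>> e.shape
(17, 5)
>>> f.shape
(17, 5)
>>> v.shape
(17,)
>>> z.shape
(5,)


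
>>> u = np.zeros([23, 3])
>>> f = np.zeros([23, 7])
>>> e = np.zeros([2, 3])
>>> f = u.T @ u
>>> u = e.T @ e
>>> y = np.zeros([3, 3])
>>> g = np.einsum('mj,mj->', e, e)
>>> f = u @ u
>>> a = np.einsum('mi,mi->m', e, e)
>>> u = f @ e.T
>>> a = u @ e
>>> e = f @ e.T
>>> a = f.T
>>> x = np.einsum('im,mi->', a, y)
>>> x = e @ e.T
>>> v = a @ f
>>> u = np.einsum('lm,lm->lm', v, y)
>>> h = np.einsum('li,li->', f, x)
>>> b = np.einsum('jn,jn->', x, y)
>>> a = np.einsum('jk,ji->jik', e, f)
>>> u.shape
(3, 3)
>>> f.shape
(3, 3)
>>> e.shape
(3, 2)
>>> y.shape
(3, 3)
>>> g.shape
()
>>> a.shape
(3, 3, 2)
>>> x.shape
(3, 3)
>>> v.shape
(3, 3)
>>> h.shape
()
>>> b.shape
()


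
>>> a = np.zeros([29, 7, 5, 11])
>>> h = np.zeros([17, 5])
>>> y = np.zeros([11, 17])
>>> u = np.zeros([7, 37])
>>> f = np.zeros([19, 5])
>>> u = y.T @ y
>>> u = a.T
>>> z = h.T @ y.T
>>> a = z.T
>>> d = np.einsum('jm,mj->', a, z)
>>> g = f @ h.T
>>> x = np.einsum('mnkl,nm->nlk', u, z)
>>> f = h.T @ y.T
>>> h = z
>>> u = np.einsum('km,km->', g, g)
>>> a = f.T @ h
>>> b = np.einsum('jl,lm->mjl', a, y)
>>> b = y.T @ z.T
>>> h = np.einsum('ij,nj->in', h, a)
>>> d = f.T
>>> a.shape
(11, 11)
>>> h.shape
(5, 11)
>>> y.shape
(11, 17)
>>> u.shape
()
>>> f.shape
(5, 11)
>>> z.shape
(5, 11)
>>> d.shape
(11, 5)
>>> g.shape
(19, 17)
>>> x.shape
(5, 29, 7)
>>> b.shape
(17, 5)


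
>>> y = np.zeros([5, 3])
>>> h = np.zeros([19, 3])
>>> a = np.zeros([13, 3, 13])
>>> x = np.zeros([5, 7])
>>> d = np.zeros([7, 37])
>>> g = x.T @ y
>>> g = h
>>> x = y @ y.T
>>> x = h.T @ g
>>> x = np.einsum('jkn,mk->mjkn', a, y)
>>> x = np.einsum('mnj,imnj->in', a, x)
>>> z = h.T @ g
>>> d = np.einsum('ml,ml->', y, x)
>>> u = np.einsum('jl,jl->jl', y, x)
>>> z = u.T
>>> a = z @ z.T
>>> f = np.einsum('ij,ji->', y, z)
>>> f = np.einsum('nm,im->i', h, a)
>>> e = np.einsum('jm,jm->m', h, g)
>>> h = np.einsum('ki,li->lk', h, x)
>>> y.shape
(5, 3)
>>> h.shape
(5, 19)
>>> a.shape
(3, 3)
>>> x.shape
(5, 3)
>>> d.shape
()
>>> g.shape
(19, 3)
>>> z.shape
(3, 5)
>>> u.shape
(5, 3)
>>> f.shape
(3,)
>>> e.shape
(3,)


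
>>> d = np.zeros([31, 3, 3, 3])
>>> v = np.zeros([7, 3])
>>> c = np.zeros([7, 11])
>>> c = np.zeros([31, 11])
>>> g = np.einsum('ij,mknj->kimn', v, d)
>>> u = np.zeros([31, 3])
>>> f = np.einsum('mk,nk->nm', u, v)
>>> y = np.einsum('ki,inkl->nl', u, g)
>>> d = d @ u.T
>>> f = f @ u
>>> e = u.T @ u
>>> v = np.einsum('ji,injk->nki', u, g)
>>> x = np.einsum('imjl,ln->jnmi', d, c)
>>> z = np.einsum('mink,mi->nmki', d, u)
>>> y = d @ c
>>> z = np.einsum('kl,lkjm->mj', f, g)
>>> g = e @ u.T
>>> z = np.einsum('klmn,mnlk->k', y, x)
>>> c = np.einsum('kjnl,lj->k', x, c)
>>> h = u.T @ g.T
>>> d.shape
(31, 3, 3, 31)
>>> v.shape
(7, 3, 3)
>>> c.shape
(3,)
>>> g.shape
(3, 31)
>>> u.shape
(31, 3)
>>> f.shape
(7, 3)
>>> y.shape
(31, 3, 3, 11)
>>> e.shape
(3, 3)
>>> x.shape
(3, 11, 3, 31)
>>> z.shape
(31,)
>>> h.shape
(3, 3)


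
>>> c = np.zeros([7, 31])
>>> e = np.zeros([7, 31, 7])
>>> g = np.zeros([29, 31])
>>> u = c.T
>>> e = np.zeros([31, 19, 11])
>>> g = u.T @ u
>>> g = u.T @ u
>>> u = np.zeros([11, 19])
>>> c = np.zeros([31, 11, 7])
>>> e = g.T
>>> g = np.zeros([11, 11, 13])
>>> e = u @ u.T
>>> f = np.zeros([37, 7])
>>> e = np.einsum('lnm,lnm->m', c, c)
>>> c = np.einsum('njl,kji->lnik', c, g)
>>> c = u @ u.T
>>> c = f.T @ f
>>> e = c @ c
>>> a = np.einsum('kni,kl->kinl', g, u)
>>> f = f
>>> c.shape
(7, 7)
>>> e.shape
(7, 7)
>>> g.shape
(11, 11, 13)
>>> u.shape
(11, 19)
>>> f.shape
(37, 7)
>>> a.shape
(11, 13, 11, 19)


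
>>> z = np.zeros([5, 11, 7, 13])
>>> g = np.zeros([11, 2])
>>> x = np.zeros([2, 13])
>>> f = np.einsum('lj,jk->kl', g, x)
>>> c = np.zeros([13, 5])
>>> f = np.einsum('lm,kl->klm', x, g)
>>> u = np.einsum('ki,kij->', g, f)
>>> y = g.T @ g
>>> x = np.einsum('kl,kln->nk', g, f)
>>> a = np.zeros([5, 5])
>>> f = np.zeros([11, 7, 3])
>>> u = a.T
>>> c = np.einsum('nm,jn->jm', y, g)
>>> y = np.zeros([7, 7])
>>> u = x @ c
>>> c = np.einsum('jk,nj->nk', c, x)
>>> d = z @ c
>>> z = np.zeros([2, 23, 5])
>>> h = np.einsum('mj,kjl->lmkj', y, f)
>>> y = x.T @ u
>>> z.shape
(2, 23, 5)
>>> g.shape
(11, 2)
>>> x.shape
(13, 11)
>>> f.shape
(11, 7, 3)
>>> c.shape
(13, 2)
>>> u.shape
(13, 2)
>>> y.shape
(11, 2)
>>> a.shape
(5, 5)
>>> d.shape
(5, 11, 7, 2)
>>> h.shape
(3, 7, 11, 7)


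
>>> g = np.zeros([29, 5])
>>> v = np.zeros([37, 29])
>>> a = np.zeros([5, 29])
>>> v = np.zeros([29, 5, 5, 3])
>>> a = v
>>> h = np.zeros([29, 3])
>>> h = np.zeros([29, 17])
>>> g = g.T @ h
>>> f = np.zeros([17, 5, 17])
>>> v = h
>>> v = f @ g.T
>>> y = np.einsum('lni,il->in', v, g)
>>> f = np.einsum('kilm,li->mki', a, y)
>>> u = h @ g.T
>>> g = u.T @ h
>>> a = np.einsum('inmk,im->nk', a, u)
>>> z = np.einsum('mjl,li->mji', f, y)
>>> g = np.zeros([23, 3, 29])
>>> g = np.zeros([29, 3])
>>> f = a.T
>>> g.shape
(29, 3)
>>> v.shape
(17, 5, 5)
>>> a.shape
(5, 3)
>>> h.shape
(29, 17)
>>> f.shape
(3, 5)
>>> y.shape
(5, 5)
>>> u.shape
(29, 5)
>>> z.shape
(3, 29, 5)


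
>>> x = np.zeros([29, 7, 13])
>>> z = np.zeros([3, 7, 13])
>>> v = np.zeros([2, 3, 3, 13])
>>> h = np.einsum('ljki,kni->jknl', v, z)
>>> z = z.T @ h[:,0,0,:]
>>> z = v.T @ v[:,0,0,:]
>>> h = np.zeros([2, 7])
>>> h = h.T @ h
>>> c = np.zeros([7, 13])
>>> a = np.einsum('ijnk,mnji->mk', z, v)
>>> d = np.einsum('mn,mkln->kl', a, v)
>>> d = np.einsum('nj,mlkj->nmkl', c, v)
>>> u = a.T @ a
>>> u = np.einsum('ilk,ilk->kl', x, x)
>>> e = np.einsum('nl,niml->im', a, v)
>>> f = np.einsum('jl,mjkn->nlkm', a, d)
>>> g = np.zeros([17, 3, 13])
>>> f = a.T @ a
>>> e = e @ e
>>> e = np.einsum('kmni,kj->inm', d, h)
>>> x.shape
(29, 7, 13)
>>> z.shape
(13, 3, 3, 13)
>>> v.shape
(2, 3, 3, 13)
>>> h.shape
(7, 7)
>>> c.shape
(7, 13)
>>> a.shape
(2, 13)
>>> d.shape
(7, 2, 3, 3)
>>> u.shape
(13, 7)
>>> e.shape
(3, 3, 2)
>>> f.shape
(13, 13)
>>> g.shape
(17, 3, 13)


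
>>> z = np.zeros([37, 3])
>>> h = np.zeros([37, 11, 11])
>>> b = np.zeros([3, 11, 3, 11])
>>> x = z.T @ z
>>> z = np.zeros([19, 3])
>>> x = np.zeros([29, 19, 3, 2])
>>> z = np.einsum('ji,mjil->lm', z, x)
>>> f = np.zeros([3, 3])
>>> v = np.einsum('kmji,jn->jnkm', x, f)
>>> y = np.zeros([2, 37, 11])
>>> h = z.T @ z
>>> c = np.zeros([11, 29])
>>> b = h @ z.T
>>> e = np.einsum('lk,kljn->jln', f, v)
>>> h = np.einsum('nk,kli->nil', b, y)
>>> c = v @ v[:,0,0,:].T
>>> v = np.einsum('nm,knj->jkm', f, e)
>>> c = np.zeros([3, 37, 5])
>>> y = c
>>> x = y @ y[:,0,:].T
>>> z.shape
(2, 29)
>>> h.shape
(29, 11, 37)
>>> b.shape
(29, 2)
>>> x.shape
(3, 37, 3)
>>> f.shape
(3, 3)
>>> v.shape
(19, 29, 3)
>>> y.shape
(3, 37, 5)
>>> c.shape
(3, 37, 5)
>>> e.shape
(29, 3, 19)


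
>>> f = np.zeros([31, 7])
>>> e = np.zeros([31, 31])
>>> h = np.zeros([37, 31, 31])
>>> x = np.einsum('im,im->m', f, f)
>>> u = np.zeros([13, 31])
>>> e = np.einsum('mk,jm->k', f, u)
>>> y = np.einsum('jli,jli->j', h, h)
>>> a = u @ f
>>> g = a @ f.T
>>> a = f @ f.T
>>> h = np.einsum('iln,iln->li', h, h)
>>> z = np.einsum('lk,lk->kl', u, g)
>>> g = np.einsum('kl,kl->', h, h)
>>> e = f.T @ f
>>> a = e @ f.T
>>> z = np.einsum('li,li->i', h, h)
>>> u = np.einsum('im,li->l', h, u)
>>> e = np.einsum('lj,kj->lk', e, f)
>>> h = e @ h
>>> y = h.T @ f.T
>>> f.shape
(31, 7)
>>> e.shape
(7, 31)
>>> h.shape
(7, 37)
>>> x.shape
(7,)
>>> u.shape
(13,)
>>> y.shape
(37, 31)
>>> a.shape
(7, 31)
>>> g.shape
()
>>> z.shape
(37,)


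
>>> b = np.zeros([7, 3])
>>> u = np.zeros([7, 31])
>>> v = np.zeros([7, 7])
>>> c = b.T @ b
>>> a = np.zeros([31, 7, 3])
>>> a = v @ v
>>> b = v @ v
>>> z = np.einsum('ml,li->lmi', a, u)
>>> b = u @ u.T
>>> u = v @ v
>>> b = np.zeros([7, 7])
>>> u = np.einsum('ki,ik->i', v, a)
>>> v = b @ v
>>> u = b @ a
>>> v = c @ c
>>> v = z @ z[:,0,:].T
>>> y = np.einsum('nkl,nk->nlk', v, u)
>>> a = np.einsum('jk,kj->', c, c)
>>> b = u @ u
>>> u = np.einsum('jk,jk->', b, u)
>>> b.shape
(7, 7)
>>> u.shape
()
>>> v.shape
(7, 7, 7)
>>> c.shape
(3, 3)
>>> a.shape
()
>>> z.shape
(7, 7, 31)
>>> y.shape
(7, 7, 7)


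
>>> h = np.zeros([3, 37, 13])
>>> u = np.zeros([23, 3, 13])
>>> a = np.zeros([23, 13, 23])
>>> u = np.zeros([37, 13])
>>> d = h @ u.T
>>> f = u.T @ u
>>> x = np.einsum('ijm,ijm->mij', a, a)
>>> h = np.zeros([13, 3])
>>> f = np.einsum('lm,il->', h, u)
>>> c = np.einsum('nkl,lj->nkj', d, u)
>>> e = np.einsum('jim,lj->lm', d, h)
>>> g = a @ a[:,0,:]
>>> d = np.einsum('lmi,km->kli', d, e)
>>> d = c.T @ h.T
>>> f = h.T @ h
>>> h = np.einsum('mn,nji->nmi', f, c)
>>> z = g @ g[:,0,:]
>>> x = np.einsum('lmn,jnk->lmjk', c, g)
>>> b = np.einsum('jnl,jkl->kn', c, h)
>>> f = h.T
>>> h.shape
(3, 3, 13)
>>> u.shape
(37, 13)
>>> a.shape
(23, 13, 23)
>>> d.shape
(13, 37, 13)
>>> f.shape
(13, 3, 3)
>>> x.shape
(3, 37, 23, 23)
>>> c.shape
(3, 37, 13)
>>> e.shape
(13, 37)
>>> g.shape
(23, 13, 23)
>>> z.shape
(23, 13, 23)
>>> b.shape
(3, 37)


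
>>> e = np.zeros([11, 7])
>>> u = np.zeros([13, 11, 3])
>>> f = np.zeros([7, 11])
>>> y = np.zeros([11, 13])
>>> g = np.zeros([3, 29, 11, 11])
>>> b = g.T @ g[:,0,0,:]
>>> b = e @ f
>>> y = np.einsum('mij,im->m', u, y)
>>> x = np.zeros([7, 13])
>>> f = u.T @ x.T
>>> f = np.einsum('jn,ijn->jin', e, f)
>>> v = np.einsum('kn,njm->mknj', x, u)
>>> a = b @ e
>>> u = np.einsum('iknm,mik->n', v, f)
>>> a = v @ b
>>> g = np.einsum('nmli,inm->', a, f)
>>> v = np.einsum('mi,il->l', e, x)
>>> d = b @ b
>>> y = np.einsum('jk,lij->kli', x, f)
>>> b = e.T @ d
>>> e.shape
(11, 7)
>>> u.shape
(13,)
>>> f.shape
(11, 3, 7)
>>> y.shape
(13, 11, 3)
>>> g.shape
()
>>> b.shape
(7, 11)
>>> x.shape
(7, 13)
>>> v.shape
(13,)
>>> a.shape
(3, 7, 13, 11)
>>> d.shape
(11, 11)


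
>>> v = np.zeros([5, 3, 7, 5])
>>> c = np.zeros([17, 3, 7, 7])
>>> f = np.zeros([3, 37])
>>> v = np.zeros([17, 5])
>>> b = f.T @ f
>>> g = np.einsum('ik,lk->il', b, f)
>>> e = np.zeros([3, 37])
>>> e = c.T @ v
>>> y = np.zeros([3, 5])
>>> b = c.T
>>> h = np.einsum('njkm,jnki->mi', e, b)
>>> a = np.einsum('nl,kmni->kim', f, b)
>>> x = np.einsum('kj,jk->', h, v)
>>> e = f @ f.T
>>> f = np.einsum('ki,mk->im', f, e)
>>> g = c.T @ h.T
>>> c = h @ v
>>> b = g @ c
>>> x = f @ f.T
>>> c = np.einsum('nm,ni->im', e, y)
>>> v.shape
(17, 5)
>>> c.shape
(5, 3)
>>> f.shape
(37, 3)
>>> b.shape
(7, 7, 3, 5)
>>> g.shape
(7, 7, 3, 5)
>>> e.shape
(3, 3)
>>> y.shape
(3, 5)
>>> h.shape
(5, 17)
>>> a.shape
(7, 17, 7)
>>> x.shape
(37, 37)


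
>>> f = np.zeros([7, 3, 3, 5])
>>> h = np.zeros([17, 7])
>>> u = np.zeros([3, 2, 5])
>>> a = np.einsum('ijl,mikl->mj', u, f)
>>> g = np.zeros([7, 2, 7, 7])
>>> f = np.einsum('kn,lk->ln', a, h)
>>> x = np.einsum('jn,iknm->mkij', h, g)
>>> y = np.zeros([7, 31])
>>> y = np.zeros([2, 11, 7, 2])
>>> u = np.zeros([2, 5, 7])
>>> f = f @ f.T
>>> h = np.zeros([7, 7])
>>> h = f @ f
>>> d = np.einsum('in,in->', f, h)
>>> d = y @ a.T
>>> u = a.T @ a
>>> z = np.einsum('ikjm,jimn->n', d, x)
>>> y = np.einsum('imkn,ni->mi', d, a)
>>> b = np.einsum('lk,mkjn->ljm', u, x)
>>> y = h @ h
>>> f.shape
(17, 17)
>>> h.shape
(17, 17)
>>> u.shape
(2, 2)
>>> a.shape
(7, 2)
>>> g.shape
(7, 2, 7, 7)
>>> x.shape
(7, 2, 7, 17)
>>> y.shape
(17, 17)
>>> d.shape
(2, 11, 7, 7)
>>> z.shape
(17,)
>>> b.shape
(2, 7, 7)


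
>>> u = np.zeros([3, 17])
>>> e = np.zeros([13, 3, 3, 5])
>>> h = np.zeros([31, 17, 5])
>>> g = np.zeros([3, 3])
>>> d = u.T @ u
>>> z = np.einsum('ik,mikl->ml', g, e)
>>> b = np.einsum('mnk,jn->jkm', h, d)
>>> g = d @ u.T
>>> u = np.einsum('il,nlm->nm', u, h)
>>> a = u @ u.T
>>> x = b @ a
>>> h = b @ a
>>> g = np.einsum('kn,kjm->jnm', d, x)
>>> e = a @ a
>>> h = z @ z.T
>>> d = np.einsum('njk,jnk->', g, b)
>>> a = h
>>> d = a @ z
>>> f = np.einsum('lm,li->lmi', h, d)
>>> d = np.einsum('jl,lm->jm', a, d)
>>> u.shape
(31, 5)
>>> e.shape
(31, 31)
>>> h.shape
(13, 13)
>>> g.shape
(5, 17, 31)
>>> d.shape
(13, 5)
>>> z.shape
(13, 5)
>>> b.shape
(17, 5, 31)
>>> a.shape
(13, 13)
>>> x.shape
(17, 5, 31)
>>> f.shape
(13, 13, 5)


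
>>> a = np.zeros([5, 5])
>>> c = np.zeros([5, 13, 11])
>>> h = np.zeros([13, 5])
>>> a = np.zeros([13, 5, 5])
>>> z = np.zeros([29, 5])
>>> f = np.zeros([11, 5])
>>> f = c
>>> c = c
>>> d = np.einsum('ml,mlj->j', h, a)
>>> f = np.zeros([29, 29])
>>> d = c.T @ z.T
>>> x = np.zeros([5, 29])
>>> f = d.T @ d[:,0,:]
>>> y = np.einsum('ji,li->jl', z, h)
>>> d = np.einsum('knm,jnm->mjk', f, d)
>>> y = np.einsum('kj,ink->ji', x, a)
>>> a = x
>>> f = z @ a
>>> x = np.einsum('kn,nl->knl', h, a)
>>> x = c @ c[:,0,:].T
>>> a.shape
(5, 29)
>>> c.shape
(5, 13, 11)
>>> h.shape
(13, 5)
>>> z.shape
(29, 5)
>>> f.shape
(29, 29)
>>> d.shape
(29, 11, 29)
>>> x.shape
(5, 13, 5)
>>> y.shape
(29, 13)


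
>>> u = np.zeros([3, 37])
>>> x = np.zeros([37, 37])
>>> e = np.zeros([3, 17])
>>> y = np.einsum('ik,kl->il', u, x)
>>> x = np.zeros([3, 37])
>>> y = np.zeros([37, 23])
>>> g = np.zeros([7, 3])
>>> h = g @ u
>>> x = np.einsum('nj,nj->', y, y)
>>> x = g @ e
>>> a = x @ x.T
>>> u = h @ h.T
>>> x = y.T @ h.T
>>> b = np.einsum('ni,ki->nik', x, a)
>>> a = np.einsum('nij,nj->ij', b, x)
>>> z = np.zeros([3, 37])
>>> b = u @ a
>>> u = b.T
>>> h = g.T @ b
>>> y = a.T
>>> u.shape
(7, 7)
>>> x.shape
(23, 7)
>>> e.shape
(3, 17)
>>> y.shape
(7, 7)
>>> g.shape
(7, 3)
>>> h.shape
(3, 7)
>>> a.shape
(7, 7)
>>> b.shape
(7, 7)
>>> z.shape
(3, 37)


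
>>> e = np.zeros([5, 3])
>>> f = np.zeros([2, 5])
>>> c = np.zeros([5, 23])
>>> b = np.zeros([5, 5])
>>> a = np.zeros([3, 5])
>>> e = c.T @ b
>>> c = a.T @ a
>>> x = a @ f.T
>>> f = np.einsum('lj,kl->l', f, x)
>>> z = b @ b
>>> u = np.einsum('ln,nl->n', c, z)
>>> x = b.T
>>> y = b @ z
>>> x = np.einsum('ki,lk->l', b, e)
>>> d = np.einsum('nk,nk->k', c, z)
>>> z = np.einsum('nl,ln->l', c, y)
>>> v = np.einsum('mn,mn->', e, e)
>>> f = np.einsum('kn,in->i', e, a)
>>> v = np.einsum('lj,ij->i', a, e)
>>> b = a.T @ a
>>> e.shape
(23, 5)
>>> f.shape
(3,)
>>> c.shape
(5, 5)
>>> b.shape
(5, 5)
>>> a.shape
(3, 5)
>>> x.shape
(23,)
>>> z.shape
(5,)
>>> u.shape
(5,)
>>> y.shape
(5, 5)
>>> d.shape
(5,)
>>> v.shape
(23,)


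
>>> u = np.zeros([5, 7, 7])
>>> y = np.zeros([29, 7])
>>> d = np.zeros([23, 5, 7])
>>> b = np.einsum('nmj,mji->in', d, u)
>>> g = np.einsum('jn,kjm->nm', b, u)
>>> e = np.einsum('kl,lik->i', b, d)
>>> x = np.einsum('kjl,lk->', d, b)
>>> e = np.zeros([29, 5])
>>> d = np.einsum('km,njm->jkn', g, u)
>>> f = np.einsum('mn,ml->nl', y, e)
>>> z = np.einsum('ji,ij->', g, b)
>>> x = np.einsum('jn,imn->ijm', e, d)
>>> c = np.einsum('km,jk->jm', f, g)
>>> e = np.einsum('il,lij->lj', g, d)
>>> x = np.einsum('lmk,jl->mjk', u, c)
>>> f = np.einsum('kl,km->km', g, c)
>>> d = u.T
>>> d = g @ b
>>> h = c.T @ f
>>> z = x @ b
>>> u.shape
(5, 7, 7)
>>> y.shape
(29, 7)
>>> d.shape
(23, 23)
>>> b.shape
(7, 23)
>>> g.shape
(23, 7)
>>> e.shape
(7, 5)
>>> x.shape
(7, 23, 7)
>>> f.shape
(23, 5)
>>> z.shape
(7, 23, 23)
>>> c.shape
(23, 5)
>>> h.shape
(5, 5)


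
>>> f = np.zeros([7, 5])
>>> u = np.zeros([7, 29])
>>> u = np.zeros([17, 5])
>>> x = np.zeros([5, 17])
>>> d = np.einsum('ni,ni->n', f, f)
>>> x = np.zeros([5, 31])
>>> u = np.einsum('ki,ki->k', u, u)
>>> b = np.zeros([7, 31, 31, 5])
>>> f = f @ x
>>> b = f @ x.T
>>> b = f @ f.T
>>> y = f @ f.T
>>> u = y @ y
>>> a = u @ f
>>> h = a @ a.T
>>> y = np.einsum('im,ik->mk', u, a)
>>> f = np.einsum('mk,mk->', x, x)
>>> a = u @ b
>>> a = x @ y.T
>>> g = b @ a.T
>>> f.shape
()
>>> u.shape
(7, 7)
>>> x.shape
(5, 31)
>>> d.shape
(7,)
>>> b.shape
(7, 7)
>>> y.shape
(7, 31)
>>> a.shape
(5, 7)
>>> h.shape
(7, 7)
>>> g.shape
(7, 5)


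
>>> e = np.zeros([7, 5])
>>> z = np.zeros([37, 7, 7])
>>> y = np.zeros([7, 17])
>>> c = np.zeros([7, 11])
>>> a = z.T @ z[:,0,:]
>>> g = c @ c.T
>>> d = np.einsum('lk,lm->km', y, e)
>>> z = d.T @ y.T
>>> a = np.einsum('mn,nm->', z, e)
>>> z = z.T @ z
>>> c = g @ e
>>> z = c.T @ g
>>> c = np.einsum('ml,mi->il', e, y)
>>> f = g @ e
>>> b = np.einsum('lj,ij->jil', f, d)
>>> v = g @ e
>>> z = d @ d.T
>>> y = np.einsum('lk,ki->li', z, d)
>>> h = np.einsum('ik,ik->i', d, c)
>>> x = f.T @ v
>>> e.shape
(7, 5)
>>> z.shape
(17, 17)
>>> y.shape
(17, 5)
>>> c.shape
(17, 5)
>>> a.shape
()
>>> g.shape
(7, 7)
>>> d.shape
(17, 5)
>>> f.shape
(7, 5)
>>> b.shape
(5, 17, 7)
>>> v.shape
(7, 5)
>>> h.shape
(17,)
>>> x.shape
(5, 5)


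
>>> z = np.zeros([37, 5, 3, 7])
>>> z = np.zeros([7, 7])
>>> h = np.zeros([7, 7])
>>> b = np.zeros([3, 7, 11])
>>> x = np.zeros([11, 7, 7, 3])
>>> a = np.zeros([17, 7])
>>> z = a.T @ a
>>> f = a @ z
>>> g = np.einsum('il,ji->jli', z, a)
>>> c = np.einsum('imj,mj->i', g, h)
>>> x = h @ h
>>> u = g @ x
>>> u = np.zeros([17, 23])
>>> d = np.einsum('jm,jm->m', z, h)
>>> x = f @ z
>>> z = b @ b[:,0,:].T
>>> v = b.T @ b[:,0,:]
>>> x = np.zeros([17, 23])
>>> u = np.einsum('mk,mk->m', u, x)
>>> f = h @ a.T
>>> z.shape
(3, 7, 3)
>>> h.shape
(7, 7)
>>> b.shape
(3, 7, 11)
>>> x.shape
(17, 23)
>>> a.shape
(17, 7)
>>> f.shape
(7, 17)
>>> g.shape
(17, 7, 7)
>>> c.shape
(17,)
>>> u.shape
(17,)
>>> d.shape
(7,)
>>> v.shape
(11, 7, 11)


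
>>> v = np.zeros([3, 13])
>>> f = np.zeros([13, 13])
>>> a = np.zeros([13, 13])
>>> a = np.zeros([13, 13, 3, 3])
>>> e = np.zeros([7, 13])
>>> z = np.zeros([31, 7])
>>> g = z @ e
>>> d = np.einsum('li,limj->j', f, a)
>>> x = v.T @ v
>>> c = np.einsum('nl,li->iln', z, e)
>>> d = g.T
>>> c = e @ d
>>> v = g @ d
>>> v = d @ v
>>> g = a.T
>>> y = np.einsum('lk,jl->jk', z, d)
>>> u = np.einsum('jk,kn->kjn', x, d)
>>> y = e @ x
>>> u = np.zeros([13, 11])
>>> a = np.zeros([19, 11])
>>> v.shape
(13, 31)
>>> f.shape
(13, 13)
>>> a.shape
(19, 11)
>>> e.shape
(7, 13)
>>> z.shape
(31, 7)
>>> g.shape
(3, 3, 13, 13)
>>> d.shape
(13, 31)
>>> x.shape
(13, 13)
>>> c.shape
(7, 31)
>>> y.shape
(7, 13)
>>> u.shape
(13, 11)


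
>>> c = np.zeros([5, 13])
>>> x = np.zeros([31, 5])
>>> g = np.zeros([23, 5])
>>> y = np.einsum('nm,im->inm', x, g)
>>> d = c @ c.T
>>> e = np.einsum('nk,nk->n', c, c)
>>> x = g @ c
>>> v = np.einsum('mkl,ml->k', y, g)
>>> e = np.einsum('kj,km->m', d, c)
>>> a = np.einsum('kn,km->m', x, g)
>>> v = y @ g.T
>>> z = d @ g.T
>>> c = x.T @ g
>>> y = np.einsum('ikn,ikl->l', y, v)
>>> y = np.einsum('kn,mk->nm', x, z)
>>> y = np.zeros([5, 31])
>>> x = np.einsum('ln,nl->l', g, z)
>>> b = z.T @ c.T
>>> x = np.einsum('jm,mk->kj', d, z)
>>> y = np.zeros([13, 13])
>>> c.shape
(13, 5)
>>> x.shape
(23, 5)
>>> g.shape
(23, 5)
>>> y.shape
(13, 13)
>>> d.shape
(5, 5)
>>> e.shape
(13,)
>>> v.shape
(23, 31, 23)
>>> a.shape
(5,)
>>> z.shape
(5, 23)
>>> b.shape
(23, 13)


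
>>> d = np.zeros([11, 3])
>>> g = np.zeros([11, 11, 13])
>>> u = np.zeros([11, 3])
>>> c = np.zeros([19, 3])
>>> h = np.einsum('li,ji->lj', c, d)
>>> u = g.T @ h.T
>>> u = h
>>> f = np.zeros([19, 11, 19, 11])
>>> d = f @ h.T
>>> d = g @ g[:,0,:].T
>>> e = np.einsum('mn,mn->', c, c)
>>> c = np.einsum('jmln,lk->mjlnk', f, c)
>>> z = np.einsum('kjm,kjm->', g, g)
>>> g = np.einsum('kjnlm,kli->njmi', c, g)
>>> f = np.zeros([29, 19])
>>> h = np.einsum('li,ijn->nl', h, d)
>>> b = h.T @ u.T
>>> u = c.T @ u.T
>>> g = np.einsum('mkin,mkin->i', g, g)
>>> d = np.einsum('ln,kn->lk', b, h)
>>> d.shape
(19, 11)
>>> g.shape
(3,)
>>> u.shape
(3, 11, 19, 19, 19)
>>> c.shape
(11, 19, 19, 11, 3)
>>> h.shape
(11, 19)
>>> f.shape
(29, 19)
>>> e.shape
()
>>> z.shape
()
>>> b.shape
(19, 19)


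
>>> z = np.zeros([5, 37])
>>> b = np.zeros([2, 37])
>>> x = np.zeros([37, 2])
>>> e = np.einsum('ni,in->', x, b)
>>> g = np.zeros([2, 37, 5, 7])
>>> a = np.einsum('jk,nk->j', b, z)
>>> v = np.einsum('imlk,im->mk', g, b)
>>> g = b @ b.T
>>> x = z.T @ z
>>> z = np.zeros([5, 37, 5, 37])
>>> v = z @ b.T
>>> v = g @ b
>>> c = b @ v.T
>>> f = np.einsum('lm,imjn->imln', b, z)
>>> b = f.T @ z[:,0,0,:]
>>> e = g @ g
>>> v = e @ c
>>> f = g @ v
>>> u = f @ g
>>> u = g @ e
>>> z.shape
(5, 37, 5, 37)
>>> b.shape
(37, 2, 37, 37)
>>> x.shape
(37, 37)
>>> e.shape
(2, 2)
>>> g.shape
(2, 2)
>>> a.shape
(2,)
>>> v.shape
(2, 2)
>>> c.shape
(2, 2)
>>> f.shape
(2, 2)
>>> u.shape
(2, 2)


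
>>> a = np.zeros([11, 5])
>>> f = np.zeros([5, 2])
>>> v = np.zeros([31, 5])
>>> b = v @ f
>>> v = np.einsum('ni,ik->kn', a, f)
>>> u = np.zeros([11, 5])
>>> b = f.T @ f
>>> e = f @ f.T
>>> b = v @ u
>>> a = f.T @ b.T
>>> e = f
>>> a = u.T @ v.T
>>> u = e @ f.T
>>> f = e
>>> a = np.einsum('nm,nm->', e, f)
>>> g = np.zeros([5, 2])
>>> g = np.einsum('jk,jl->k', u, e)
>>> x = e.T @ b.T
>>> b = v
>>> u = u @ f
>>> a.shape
()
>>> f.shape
(5, 2)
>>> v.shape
(2, 11)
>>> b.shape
(2, 11)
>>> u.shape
(5, 2)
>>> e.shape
(5, 2)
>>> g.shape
(5,)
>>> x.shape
(2, 2)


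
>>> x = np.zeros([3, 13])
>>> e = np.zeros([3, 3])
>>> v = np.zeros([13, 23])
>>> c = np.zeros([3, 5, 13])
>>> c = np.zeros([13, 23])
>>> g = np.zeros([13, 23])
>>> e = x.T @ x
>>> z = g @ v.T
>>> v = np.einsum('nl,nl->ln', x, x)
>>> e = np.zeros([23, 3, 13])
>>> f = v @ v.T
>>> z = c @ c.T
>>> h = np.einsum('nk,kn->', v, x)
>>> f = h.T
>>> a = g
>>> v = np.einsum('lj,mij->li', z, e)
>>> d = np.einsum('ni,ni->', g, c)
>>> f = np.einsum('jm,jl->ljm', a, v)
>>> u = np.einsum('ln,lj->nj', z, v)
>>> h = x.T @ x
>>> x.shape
(3, 13)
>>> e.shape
(23, 3, 13)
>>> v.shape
(13, 3)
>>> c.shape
(13, 23)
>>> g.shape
(13, 23)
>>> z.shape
(13, 13)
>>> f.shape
(3, 13, 23)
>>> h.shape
(13, 13)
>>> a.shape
(13, 23)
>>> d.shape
()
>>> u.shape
(13, 3)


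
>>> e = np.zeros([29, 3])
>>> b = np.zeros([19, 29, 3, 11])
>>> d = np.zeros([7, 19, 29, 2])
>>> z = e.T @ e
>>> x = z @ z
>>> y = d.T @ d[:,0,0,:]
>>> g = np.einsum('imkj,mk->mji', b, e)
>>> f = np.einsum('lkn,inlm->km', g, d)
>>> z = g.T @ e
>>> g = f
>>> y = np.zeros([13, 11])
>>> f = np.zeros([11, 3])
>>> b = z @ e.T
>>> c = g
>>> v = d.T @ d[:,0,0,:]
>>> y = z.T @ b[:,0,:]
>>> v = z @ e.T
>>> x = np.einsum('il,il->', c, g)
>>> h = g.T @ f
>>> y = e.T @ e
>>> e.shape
(29, 3)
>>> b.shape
(19, 11, 29)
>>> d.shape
(7, 19, 29, 2)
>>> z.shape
(19, 11, 3)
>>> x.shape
()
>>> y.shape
(3, 3)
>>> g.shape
(11, 2)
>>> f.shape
(11, 3)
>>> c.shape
(11, 2)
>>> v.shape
(19, 11, 29)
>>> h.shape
(2, 3)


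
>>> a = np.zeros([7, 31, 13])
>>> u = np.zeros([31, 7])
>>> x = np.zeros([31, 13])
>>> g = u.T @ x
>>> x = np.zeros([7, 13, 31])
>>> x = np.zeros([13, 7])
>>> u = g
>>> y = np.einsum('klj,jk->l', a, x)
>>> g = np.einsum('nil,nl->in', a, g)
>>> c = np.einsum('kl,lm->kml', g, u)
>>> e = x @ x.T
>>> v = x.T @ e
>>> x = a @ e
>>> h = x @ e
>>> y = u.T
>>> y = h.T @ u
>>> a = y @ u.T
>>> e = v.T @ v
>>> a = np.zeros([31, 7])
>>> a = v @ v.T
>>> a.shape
(7, 7)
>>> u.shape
(7, 13)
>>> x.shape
(7, 31, 13)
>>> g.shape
(31, 7)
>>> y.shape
(13, 31, 13)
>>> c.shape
(31, 13, 7)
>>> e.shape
(13, 13)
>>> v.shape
(7, 13)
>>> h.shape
(7, 31, 13)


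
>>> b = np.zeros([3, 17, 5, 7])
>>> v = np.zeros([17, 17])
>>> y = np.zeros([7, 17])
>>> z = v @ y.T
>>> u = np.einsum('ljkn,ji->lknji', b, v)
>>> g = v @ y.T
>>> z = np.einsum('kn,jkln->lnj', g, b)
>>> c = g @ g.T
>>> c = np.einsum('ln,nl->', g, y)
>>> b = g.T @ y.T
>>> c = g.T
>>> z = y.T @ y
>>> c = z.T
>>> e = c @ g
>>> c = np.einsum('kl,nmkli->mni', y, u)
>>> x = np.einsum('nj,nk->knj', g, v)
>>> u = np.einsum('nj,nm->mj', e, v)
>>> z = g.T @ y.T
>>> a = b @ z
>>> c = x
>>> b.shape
(7, 7)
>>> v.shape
(17, 17)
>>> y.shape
(7, 17)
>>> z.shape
(7, 7)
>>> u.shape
(17, 7)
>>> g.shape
(17, 7)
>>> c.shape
(17, 17, 7)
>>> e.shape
(17, 7)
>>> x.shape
(17, 17, 7)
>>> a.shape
(7, 7)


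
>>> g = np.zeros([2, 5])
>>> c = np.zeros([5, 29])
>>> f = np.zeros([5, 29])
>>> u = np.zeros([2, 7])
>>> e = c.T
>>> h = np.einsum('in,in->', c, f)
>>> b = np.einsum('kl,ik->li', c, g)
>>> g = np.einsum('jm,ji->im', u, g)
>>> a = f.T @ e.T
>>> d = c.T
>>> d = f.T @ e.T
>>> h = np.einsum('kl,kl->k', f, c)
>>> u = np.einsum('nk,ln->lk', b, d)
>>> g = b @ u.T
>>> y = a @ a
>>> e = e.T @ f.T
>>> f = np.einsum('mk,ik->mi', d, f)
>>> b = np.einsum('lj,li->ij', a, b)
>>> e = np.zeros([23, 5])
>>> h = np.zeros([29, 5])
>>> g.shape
(29, 29)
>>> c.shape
(5, 29)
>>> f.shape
(29, 5)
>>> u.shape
(29, 2)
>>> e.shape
(23, 5)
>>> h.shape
(29, 5)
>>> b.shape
(2, 29)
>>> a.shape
(29, 29)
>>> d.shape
(29, 29)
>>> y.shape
(29, 29)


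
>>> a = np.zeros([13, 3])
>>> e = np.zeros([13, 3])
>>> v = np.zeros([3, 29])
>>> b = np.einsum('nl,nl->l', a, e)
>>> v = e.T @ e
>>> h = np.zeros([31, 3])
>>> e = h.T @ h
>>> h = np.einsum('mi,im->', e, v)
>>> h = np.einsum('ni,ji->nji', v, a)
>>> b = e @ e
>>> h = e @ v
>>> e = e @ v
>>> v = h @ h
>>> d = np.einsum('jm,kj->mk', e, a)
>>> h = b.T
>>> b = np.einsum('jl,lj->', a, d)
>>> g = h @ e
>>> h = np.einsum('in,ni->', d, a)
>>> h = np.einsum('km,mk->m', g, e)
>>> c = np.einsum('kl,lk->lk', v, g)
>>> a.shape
(13, 3)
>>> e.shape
(3, 3)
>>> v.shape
(3, 3)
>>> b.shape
()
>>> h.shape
(3,)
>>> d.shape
(3, 13)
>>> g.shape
(3, 3)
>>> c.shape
(3, 3)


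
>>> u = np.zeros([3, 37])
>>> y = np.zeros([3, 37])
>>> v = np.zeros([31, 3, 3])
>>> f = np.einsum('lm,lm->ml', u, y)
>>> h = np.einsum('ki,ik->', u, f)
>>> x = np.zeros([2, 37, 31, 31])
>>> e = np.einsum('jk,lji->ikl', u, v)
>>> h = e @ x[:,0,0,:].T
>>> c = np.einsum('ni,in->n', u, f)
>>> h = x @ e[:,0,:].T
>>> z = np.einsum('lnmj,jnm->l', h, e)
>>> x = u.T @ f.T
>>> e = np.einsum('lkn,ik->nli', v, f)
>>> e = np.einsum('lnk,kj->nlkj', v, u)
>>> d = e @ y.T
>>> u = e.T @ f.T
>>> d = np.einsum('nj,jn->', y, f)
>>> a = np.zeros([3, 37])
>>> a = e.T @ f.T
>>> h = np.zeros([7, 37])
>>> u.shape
(37, 3, 31, 37)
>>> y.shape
(3, 37)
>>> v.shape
(31, 3, 3)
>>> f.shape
(37, 3)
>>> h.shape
(7, 37)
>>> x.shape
(37, 37)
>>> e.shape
(3, 31, 3, 37)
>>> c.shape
(3,)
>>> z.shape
(2,)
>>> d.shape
()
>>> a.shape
(37, 3, 31, 37)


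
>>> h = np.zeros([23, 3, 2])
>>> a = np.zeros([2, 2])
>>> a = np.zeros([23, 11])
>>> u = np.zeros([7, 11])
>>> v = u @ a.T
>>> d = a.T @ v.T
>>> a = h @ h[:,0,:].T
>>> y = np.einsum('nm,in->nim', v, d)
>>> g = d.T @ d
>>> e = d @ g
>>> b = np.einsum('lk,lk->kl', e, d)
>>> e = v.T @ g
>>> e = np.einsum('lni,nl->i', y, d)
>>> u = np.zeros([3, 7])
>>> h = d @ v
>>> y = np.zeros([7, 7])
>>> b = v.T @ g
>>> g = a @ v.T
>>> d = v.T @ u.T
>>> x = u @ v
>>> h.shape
(11, 23)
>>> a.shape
(23, 3, 23)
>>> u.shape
(3, 7)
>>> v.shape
(7, 23)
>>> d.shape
(23, 3)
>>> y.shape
(7, 7)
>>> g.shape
(23, 3, 7)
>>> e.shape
(23,)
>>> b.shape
(23, 7)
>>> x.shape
(3, 23)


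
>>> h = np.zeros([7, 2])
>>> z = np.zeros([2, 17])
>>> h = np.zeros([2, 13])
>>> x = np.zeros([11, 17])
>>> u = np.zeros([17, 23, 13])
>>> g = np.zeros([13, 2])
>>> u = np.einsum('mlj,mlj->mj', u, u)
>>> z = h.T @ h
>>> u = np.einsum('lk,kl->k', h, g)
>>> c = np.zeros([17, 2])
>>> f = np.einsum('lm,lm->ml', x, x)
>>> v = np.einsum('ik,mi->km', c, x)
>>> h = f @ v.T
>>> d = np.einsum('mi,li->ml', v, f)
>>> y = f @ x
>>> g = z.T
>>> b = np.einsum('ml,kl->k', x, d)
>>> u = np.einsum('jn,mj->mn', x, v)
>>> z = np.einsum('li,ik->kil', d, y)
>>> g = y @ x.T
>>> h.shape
(17, 2)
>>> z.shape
(17, 17, 2)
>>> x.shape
(11, 17)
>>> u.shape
(2, 17)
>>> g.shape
(17, 11)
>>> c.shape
(17, 2)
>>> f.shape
(17, 11)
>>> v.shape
(2, 11)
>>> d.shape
(2, 17)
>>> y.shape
(17, 17)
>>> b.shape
(2,)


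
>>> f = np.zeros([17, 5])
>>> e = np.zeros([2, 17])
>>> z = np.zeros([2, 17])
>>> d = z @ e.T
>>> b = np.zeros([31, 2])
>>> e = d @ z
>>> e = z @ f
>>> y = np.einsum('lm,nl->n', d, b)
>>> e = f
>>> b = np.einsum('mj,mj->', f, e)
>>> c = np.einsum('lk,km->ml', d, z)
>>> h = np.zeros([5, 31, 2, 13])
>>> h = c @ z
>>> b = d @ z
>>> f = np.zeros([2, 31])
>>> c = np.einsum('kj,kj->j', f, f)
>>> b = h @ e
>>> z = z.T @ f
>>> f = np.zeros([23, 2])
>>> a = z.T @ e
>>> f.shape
(23, 2)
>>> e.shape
(17, 5)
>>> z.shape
(17, 31)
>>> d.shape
(2, 2)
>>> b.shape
(17, 5)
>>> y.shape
(31,)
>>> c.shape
(31,)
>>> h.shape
(17, 17)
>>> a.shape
(31, 5)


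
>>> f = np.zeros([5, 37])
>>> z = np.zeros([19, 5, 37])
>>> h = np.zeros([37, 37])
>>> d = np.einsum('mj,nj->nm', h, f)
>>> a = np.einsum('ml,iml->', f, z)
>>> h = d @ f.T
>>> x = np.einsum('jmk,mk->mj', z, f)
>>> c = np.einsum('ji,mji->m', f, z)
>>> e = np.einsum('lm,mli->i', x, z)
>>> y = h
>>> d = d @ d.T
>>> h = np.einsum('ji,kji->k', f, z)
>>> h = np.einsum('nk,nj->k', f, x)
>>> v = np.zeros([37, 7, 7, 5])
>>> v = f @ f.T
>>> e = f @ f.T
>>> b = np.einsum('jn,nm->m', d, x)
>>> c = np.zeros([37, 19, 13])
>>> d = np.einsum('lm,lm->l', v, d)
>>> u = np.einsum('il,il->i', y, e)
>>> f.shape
(5, 37)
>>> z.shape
(19, 5, 37)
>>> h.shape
(37,)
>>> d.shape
(5,)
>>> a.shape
()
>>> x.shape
(5, 19)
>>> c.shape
(37, 19, 13)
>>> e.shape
(5, 5)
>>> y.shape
(5, 5)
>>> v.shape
(5, 5)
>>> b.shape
(19,)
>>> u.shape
(5,)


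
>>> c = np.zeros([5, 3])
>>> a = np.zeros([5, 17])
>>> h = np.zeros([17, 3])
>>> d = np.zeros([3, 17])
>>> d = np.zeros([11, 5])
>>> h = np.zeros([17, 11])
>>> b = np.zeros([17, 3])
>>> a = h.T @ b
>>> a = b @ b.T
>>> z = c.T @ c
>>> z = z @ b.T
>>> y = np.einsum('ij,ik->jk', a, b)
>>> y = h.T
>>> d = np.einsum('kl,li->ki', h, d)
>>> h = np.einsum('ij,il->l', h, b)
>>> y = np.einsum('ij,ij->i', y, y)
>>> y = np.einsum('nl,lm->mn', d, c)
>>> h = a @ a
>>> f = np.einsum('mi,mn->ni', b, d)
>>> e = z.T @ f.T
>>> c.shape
(5, 3)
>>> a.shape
(17, 17)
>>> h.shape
(17, 17)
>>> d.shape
(17, 5)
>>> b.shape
(17, 3)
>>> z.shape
(3, 17)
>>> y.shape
(3, 17)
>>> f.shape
(5, 3)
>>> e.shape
(17, 5)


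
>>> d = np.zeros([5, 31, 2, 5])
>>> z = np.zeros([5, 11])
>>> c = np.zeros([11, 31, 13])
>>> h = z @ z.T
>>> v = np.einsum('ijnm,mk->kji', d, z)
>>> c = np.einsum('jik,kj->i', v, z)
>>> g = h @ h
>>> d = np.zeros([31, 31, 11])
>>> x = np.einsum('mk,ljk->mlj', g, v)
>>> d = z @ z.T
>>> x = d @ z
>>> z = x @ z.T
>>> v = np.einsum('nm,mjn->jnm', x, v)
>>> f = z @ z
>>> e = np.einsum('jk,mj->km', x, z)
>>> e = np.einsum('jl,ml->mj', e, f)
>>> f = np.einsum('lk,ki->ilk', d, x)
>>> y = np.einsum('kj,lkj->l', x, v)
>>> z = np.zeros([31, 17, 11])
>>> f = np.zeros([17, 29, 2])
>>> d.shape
(5, 5)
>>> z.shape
(31, 17, 11)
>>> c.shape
(31,)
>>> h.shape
(5, 5)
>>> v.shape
(31, 5, 11)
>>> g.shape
(5, 5)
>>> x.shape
(5, 11)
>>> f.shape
(17, 29, 2)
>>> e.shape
(5, 11)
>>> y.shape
(31,)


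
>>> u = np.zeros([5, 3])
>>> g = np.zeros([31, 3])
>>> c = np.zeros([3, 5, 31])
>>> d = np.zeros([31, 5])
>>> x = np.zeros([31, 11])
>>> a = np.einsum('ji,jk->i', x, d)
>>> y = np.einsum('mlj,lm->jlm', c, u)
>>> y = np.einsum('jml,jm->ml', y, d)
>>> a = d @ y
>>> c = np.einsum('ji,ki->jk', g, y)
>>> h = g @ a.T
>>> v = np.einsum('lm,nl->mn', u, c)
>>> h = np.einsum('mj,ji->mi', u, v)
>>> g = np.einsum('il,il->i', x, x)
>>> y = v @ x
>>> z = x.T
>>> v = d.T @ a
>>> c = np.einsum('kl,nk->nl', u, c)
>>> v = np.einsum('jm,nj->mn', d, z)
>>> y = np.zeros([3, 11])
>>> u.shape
(5, 3)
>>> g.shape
(31,)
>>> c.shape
(31, 3)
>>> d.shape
(31, 5)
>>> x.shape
(31, 11)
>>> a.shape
(31, 3)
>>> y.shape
(3, 11)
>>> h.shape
(5, 31)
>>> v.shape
(5, 11)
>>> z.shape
(11, 31)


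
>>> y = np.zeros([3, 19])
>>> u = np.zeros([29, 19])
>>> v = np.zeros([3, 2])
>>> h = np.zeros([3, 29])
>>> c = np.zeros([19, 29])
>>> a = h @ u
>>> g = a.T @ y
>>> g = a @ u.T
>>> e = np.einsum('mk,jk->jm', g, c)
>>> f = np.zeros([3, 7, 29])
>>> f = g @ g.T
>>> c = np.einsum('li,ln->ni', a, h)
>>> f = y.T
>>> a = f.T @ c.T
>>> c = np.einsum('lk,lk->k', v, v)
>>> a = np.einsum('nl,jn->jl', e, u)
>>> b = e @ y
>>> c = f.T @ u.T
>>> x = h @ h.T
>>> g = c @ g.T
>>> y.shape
(3, 19)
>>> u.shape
(29, 19)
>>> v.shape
(3, 2)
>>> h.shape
(3, 29)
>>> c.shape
(3, 29)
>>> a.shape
(29, 3)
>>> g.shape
(3, 3)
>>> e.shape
(19, 3)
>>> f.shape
(19, 3)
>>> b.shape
(19, 19)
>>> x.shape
(3, 3)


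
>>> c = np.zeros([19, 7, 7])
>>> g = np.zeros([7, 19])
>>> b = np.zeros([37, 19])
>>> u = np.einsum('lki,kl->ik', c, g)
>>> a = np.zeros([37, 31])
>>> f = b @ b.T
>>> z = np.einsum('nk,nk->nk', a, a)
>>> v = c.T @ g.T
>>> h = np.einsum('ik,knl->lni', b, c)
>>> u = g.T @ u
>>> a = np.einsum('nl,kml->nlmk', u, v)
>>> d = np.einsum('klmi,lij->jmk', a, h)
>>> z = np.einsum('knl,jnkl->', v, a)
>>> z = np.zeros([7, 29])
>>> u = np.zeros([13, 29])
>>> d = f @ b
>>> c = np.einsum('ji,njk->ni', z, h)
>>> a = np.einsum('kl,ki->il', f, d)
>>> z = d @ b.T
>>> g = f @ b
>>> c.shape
(7, 29)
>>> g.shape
(37, 19)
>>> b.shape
(37, 19)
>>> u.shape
(13, 29)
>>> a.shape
(19, 37)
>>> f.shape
(37, 37)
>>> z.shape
(37, 37)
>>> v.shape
(7, 7, 7)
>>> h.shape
(7, 7, 37)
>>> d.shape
(37, 19)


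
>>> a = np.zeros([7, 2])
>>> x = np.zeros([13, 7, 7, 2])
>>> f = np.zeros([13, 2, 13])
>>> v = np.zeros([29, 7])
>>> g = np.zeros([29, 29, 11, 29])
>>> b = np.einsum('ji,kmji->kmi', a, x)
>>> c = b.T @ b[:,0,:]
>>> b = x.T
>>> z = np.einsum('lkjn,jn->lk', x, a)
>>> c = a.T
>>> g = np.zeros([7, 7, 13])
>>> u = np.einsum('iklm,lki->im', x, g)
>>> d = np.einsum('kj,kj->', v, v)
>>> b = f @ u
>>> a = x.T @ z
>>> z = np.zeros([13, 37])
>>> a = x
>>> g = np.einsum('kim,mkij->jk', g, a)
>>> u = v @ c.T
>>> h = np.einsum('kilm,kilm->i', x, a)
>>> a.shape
(13, 7, 7, 2)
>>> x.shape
(13, 7, 7, 2)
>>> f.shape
(13, 2, 13)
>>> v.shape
(29, 7)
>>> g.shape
(2, 7)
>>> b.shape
(13, 2, 2)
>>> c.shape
(2, 7)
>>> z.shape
(13, 37)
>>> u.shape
(29, 2)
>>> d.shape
()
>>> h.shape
(7,)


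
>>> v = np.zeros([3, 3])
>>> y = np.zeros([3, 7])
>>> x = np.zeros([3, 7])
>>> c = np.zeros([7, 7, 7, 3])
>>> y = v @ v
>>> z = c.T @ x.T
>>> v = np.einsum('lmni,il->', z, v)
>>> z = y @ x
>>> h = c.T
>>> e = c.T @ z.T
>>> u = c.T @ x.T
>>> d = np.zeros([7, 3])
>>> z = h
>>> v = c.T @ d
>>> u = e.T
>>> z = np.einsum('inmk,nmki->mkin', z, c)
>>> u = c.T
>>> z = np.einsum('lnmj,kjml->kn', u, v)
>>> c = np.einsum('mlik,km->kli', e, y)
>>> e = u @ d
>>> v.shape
(3, 7, 7, 3)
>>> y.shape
(3, 3)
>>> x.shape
(3, 7)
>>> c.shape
(3, 7, 7)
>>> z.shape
(3, 7)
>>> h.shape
(3, 7, 7, 7)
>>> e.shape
(3, 7, 7, 3)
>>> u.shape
(3, 7, 7, 7)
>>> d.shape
(7, 3)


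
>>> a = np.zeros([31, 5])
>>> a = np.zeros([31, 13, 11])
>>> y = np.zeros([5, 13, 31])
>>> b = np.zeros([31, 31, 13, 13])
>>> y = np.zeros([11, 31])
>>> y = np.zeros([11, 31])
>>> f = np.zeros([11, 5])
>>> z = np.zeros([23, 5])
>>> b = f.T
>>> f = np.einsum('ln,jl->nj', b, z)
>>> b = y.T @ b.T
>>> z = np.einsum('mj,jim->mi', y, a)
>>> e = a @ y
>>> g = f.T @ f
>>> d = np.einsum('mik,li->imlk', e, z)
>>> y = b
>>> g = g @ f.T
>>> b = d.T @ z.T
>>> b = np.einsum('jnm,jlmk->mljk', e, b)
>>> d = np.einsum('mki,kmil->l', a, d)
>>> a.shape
(31, 13, 11)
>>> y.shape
(31, 5)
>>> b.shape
(31, 11, 31, 11)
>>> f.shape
(11, 23)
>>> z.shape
(11, 13)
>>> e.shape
(31, 13, 31)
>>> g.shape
(23, 11)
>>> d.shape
(31,)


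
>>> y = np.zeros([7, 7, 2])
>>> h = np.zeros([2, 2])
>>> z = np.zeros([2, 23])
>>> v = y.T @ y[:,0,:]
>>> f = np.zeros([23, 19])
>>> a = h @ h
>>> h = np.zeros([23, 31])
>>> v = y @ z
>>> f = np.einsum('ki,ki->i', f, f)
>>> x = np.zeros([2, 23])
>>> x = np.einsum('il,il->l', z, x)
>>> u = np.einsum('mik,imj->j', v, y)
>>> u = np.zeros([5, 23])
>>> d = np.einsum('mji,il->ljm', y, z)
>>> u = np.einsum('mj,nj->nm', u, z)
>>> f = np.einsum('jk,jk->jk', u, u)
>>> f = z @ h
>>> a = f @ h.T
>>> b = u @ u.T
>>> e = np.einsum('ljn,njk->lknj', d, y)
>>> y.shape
(7, 7, 2)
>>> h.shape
(23, 31)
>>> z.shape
(2, 23)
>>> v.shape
(7, 7, 23)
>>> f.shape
(2, 31)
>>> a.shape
(2, 23)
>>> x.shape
(23,)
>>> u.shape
(2, 5)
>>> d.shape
(23, 7, 7)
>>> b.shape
(2, 2)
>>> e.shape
(23, 2, 7, 7)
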